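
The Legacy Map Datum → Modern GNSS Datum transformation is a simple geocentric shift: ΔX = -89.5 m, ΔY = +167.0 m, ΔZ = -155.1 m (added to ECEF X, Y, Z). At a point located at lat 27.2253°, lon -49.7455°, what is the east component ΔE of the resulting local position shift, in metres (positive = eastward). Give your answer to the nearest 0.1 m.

At φ = 27.2253°, λ = -49.7455°: sin φ = 0.457491, cos φ = 0.889214, sin λ = -0.763182, cos λ = 0.646184.
ΔE = −sin λ·ΔX + cos λ·ΔY = −(-0.763182)·(-89.5) + (0.646184)·(167.0) = 39.61 m.

ΔE = 39.6 m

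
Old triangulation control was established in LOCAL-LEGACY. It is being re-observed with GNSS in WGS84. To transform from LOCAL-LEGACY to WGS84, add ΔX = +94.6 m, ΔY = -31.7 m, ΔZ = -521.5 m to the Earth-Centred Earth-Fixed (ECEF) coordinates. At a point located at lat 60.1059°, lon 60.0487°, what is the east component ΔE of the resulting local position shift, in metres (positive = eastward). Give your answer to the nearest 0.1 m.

ΔE = -97.8 m

The local east axis at (φ, λ) is (−sin λ, cos λ, 0), so ΔE = −sin(60.0487°)·94.6 + cos(60.0487°)·(-31.7) = -97.79 m.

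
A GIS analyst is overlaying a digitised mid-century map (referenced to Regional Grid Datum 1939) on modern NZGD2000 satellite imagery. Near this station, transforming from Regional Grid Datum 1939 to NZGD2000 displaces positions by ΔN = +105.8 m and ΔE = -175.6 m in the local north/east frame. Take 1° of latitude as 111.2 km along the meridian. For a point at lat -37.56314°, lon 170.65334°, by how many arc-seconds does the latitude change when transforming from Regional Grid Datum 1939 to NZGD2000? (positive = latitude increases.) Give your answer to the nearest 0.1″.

Δφ = 3.4″

1° of latitude = 111.2 km, so Δφ = 105.8 / 111200 = 0.0009514° = 3.425″.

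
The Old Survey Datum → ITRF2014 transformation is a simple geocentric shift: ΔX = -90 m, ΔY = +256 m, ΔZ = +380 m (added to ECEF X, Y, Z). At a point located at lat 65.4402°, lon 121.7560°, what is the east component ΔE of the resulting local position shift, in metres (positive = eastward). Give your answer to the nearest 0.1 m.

ΔE = -58.2 m

The local east axis at (φ, λ) is (−sin λ, cos λ, 0), so ΔE = −sin(121.7560°)·(-90) + cos(121.7560°)·256 = -58.21 m.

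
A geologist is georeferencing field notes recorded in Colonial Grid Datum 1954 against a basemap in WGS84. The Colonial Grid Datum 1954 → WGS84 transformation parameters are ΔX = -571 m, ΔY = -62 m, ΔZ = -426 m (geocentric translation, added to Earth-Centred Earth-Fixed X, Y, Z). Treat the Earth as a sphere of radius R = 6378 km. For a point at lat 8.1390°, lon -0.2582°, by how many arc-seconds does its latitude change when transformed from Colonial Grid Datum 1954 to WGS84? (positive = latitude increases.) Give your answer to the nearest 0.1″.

Δφ = -11.0″

sin φ = 0.141575, cos φ = 0.989928, sin λ = -0.004506, cos λ = 0.999990.
North component: ΔN = −sin φ cos λ·ΔX − sin φ sin λ·ΔY + cos φ·ΔZ = −(0.141575)(0.999990)(-571) − (0.141575)(-0.004506)(-62) + (0.989928)(-426) = -340.91 m.
1° of latitude spans πR/180 = 111317 m, so Δφ = -340.91 / 111317 × 3600 = -11.025″.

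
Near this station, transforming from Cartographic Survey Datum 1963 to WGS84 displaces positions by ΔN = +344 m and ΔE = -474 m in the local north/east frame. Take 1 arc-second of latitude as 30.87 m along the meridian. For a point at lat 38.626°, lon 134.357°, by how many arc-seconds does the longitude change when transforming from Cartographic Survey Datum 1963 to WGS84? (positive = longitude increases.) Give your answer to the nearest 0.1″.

At latitude 38.626°, cos φ = 0.781237.
1″ of longitude at this latitude = 30.87 × cos φ = 24.1168 m, so Δλ = -474.0 / 24.1168 = -19.654″.

Δλ = -19.7″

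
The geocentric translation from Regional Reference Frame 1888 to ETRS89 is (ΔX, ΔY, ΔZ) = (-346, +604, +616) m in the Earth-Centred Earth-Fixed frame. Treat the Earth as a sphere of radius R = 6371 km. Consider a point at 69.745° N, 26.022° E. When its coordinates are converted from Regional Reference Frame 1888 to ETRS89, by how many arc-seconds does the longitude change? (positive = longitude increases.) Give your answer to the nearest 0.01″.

sin φ = 0.938161, cos φ = 0.346199, sin λ = 0.438716, cos λ = 0.898626.
East component: ΔE = −sin λ·ΔX + cos λ·ΔY = −(0.438716)(-346) + (0.898626)(604) = 694.57 m.
1° of latitude spans πR/180 = 111195 m; at latitude φ, 1° of longitude spans that × cos φ = 38495.6 m, so Δλ = 694.57 / 38495.6 × 3600 = 64.954″.

Δλ = 64.95″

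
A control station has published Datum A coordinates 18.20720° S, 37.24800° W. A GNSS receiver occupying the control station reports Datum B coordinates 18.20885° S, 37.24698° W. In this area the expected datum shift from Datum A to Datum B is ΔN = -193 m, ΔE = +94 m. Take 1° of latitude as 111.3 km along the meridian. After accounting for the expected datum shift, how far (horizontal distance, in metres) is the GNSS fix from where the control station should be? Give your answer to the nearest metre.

Observed coordinate differences: Δφ = -0.00165°, Δλ = +0.00102°.
Converting to metres (1° lat = 111300 m, cos φ = 0.949933): observed ΔN = -183.6 m, observed ΔE = 107.8 m.
Subtracting the expected shift leaves a residual of -183.6 − (-193) = 9.4 m north and 107.8 − (94) = 13.8 m east.
Residual distance = √(9.4² + 13.8²) = 16.7 m.

17 m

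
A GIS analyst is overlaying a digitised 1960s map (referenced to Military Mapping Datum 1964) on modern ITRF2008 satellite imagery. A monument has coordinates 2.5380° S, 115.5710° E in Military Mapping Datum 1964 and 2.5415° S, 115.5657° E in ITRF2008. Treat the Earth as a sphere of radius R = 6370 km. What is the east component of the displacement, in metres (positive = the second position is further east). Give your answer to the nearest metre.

Δφ = -2.5415° − -2.5380° = -0.0035°; Δλ = 115.5657° − 115.5710° = -0.0053°.
1° along a meridian = πR/180 = 111177 m.
ΔN = Δφ × 111177 = -389.1 m; ΔE = Δλ × 111177 × cos(-2.5380°) = -0.0053 × 111177 × 0.999019 = -588.7 m.

ΔE = -589 m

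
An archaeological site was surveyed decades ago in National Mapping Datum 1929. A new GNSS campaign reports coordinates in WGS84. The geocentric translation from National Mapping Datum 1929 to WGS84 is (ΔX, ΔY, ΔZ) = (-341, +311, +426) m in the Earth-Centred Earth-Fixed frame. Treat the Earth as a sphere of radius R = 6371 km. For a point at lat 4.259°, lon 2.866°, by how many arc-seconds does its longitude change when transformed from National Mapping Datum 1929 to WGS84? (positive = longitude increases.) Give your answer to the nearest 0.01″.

sin φ = 0.074265, cos φ = 0.997239, sin λ = 0.050000, cos λ = 0.998749.
East component: ΔE = −sin λ·ΔX + cos λ·ΔY = −(0.050000)(-341) + (0.998749)(311) = 327.66 m.
1° of latitude spans πR/180 = 111195 m; at latitude φ, 1° of longitude spans that × cos φ = 110887.9 m, so Δλ = 327.66 / 110887.9 × 3600 = 10.638″.

Δλ = 10.64″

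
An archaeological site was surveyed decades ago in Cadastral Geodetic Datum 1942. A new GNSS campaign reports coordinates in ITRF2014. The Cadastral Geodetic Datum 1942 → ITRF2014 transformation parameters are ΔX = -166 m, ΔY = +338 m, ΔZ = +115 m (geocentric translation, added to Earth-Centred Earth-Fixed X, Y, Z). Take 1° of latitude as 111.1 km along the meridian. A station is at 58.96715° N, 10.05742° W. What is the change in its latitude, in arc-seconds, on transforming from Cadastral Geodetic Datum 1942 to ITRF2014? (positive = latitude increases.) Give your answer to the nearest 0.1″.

Δφ = 8.1″

sin φ = 0.856872, cos φ = 0.515529, sin λ = -0.174635, cos λ = 0.984633.
North component: ΔN = −sin φ cos λ·ΔX − sin φ sin λ·ΔY + cos φ·ΔZ = −(0.856872)(0.984633)(-166) − (0.856872)(-0.174635)(338) + (0.515529)(115) = 249.92 m.
1° of latitude spans 111100 m, so Δφ = 249.92 / 111100 × 3600 = 8.098″.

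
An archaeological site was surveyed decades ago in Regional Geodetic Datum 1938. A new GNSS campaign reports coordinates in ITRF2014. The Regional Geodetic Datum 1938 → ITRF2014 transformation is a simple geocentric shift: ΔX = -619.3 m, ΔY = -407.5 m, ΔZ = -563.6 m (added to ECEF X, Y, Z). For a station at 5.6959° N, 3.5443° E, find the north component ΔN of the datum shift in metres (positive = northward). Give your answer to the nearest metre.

ΔN = -497 m

At φ = 5.6959°, λ = 3.5443°: sin φ = 0.099249, cos φ = 0.995063, sin λ = 0.061820, cos λ = 0.998087.
ΔN = −sin φ cos λ·ΔX − sin φ sin λ·ΔY + cos φ·ΔZ = −(0.099249)(0.998087)(-619.3) − (0.099249)(0.061820)(-407.5) + (0.995063)(-563.6) = -496.97 m.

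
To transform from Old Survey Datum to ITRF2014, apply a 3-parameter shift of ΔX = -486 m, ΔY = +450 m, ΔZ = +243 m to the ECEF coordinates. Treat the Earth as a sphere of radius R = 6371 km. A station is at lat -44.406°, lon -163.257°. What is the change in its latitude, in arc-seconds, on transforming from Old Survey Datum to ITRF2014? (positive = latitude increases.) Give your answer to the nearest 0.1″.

Δφ = 13.2″

sin φ = -0.699738, cos φ = 0.714399, sin λ = -0.288079, cos λ = -0.957607.
North component: ΔN = −sin φ cos λ·ΔX − sin φ sin λ·ΔY + cos φ·ΔZ = −(-0.699738)(-0.957607)(-486) − (-0.699738)(-0.288079)(450) + (0.714399)(243) = 408.54 m.
1° of latitude spans πR/180 = 111195 m, so Δφ = 408.54 / 111195 × 3600 = 13.227″.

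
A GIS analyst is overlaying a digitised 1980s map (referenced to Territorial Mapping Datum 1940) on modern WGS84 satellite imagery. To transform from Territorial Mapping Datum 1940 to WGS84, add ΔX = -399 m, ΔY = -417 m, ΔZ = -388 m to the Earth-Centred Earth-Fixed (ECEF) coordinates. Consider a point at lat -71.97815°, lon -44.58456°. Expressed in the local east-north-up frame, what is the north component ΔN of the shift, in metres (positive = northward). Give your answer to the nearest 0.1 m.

At φ = -71.97815°, λ = -44.58456°: sin φ = -0.950939, cos φ = 0.309380, sin λ = -0.701961, cos λ = 0.712215.
ΔN = −sin φ cos λ·ΔX − sin φ sin λ·ΔY + cos φ·ΔZ = −(-0.950939)(0.712215)(-399) − (-0.950939)(-0.701961)(-417) + (0.309380)(-388) = -111.91 m.

ΔN = -111.9 m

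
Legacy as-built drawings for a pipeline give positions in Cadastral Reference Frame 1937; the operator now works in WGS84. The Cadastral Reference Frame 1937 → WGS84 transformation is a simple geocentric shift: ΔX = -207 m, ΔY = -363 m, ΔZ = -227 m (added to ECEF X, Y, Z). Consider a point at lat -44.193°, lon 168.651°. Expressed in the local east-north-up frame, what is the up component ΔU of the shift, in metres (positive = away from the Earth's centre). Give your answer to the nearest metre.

ΔU = 253 m

At φ = -44.193°, λ = 168.651°: sin φ = -0.697078, cos φ = 0.716996, sin λ = 0.196785, cos λ = -0.980447.
ΔU = cos φ cos λ·ΔX + cos φ sin λ·ΔY + sin φ·ΔZ = (0.716996)(-0.980447)(-207) + (0.716996)(0.196785)(-363) + (-0.697078)(-227) = 252.54 m.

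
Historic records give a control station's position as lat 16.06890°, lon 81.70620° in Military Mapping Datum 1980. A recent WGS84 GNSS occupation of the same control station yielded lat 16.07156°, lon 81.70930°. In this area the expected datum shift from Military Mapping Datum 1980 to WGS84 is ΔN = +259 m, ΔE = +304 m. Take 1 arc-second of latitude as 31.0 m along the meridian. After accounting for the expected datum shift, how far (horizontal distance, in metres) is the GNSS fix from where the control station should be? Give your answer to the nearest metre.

Observed coordinate differences: Δφ = +0.00266°, Δλ = +0.00310°.
Converting to metres (1° lat = 111600 m, cos φ = 0.960930): observed ΔN = 296.9 m, observed ΔE = 332.4 m.
Subtracting the expected shift leaves a residual of 296.9 − (259) = 37.9 m north and 332.4 − (304) = 28.4 m east.
Residual distance = √(37.9² + 28.4²) = 47.4 m.

47 m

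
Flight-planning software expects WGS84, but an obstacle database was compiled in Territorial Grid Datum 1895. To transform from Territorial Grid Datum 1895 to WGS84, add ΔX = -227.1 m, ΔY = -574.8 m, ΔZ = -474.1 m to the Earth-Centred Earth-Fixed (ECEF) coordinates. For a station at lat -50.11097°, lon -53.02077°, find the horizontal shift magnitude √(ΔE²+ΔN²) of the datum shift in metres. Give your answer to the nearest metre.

At φ = -50.11097°, λ = -53.02077°: sin φ = -0.767288, cos φ = 0.641303, sin λ = -0.798854, cos λ = 0.601525.
ΔE = −sin λ·ΔX + cos λ·ΔY = −(-0.798854)·(-227.1) + (0.601525)·(-574.8) = -527.18 m.
ΔN = −sin φ cos λ·ΔX − sin φ sin λ·ΔY + cos φ·ΔZ = −(-0.767288)(0.601525)(-227.1) − (-0.767288)(-0.798854)(-574.8) + (0.641303)(-474.1) = -56.53 m.
Horizontal magnitude = √(ΔE² + ΔN²) = √((-527.18)² + (-56.53)²) = 530.20 m.

530 m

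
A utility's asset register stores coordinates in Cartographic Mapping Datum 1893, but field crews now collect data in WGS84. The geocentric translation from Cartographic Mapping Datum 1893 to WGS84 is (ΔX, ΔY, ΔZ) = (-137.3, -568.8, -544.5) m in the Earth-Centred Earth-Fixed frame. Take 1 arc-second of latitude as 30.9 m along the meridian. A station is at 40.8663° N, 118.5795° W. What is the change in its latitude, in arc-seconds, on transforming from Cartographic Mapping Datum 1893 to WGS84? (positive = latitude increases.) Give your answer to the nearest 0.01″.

Δφ = -25.29″

sin φ = 0.654296, cos φ = 0.756238, sin λ = -0.878154, cos λ = -0.478378.
North component: ΔN = −sin φ cos λ·ΔX − sin φ sin λ·ΔY + cos φ·ΔZ = −(0.654296)(-0.478378)(-137.3) − (0.654296)(-0.878154)(-568.8) + (0.756238)(-544.5) = -781.56 m.
1° of latitude spans 3600 × 30.90 = 111240 m, so Δφ = -781.56 / 111240 × 3600 = -25.293″.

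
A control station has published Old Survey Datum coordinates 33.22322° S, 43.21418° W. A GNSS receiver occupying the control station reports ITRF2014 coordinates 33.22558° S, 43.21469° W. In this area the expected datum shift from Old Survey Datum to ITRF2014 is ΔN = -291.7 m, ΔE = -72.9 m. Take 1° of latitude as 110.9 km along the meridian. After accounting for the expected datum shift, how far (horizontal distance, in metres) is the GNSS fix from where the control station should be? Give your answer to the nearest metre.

39 m

Observed coordinate differences: Δφ = -0.00236°, Δλ = -0.00051°.
Converting to metres (1° lat = 110900 m, cos φ = 0.836542): observed ΔN = -261.7 m, observed ΔE = -47.3 m.
Subtracting the expected shift leaves a residual of -261.7 − (-291.7) = 30.0 m north and -47.3 − (-72.9) = 25.6 m east.
Residual distance = √(30.0² + 25.6²) = 39.4 m.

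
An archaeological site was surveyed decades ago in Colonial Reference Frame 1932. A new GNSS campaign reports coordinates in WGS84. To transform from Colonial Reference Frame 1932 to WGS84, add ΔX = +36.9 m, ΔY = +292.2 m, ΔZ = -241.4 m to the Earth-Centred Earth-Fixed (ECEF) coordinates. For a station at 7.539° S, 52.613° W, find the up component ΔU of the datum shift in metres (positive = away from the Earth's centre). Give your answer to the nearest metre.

At φ = -7.539°, λ = -52.613°: sin φ = -0.131201, cos φ = 0.991356, sin λ = -0.794552, cos λ = 0.607196.
ΔU = cos φ cos λ·ΔX + cos φ sin λ·ΔY + sin φ·ΔZ = (0.991356)(0.607196)(36.9) + (0.991356)(-0.794552)(292.2) + (-0.131201)(-241.4) = -176.28 m.

ΔU = -176 m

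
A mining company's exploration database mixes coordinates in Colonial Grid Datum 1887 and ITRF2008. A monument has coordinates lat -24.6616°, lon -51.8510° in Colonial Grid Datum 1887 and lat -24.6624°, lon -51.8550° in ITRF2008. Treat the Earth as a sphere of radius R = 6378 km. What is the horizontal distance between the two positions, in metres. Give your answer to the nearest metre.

414 m

Δφ = -24.6624° − -24.6616° = -0.0008°; Δλ = -51.8550° − -51.8510° = -0.0040°.
1° along a meridian = πR/180 = 111317 m.
ΔN = Δφ × 111317 = -89.1 m; ΔE = Δλ × 111317 × cos(-24.6616°) = -0.0040 × 111317 × 0.908788 = -404.7 m.
Distance = √(ΔE² + ΔN²) = √((-404.7)² + (-89.1)²) = 414.3 m.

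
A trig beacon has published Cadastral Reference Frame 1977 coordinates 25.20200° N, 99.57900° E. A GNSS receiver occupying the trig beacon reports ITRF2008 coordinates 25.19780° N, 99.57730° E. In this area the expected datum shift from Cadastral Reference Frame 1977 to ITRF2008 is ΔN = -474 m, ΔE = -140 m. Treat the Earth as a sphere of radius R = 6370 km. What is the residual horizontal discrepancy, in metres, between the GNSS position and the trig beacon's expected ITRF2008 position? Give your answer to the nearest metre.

Observed coordinate differences: Δφ = -0.00420°, Δλ = -0.00170°.
Converting to metres (1° lat = 111177 m, cos φ = 0.904812): observed ΔN = -466.9 m, observed ΔE = -171.0 m.
Subtracting the expected shift leaves a residual of -466.9 − (-474) = 7.1 m north and -171.0 − (-140) = -31.0 m east.
Residual distance = √(7.1² + (-31.0)²) = 31.8 m.

32 m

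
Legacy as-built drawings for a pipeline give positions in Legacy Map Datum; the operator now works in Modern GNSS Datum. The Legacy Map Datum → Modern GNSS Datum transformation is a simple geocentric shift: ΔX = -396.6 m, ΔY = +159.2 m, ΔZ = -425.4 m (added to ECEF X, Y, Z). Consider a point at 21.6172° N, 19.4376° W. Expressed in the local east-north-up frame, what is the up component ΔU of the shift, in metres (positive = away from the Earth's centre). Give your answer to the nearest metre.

ΔU = -554 m

At φ = 21.6172°, λ = -19.4376°: sin φ = 0.368404, cos φ = 0.929666, sin λ = -0.332780, cos λ = 0.943004.
ΔU = cos φ cos λ·ΔX + cos φ sin λ·ΔY + sin φ·ΔZ = (0.929666)(0.943004)(-396.6) + (0.929666)(-0.332780)(159.2) + (0.368404)(-425.4) = -553.66 m.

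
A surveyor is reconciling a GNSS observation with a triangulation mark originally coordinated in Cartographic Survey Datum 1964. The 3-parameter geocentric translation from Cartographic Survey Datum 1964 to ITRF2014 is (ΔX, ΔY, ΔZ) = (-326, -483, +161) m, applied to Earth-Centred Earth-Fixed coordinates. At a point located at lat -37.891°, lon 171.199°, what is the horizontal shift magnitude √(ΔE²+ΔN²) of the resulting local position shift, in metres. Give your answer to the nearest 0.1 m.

At φ = -37.891°, λ = 171.199°: sin φ = -0.614161, cos φ = 0.789181, sin λ = 0.153003, cos λ = -0.988226.
ΔE = −sin λ·ΔX + cos λ·ΔY = −(0.153003)·(-326) + (-0.988226)·(-483) = 527.19 m.
ΔN = −sin φ cos λ·ΔX − sin φ sin λ·ΔY + cos φ·ΔZ = −(-0.614161)(-0.988226)(-326) − (-0.614161)(0.153003)(-483) + (0.789181)(161) = 279.53 m.
Horizontal magnitude = √(ΔE² + ΔN²) = √(527.19² + 279.53²) = 596.71 m.

596.7 m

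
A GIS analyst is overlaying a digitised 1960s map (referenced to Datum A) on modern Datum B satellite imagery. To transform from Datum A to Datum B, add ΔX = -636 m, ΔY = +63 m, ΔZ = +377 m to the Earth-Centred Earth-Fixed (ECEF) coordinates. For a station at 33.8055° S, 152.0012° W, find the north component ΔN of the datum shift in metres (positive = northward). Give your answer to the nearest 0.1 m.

ΔN = 609.2 m

At φ = -33.8055°, λ = -152.0012°: sin φ = -0.556375, cos φ = 0.830931, sin λ = -0.469453, cos λ = -0.882957.
ΔN = −sin φ cos λ·ΔX − sin φ sin λ·ΔY + cos φ·ΔZ = −(-0.556375)(-0.882957)(-636) − (-0.556375)(-0.469453)(63) + (0.830931)(377) = 609.24 m.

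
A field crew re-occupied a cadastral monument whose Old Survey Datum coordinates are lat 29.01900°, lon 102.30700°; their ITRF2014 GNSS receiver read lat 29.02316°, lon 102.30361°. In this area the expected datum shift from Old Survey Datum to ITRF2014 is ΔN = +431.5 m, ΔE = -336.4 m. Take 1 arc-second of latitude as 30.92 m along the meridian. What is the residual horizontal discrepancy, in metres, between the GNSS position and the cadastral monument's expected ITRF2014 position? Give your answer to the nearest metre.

Observed coordinate differences: Δφ = +0.00416°, Δλ = -0.00339°.
Converting to metres (1° lat = 111312 m, cos φ = 0.874459): observed ΔN = 463.1 m, observed ΔE = -330.0 m.
Subtracting the expected shift leaves a residual of 463.1 − (431.5) = 31.6 m north and -330.0 − (-336.4) = 6.4 m east.
Residual distance = √(31.6² + 6.4²) = 32.2 m.

32 m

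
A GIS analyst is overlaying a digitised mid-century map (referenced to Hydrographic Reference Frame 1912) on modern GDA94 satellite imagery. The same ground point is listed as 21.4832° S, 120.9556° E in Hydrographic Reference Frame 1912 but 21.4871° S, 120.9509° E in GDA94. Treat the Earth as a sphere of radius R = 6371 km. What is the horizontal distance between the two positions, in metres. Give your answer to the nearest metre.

652 m

Δφ = -21.4871° − -21.4832° = -0.0039°; Δλ = 120.9509° − 120.9556° = -0.0047°.
1° along a meridian = πR/180 = 111195 m.
ΔN = Δφ × 111195 = -433.7 m; ΔE = Δλ × 111195 × cos(-21.4832°) = -0.0047 × 111195 × 0.930525 = -486.3 m.
Distance = √(ΔE² + ΔN²) = √((-486.3)² + (-433.7)²) = 651.6 m.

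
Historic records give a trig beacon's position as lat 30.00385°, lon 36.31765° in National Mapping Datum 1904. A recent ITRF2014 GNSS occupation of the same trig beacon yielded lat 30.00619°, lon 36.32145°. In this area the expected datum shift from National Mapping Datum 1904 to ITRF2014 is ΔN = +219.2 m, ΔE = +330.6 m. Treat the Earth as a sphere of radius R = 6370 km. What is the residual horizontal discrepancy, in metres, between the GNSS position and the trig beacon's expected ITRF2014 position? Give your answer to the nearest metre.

54 m

Observed coordinate differences: Δφ = +0.00234°, Δλ = +0.00380°.
Converting to metres (1° lat = 111177 m, cos φ = 0.865992): observed ΔN = 260.2 m, observed ΔE = 365.9 m.
Subtracting the expected shift leaves a residual of 260.2 − (219.2) = 41.0 m north and 365.9 − (330.6) = 35.3 m east.
Residual distance = √(41.0² + 35.3²) = 54.0 m.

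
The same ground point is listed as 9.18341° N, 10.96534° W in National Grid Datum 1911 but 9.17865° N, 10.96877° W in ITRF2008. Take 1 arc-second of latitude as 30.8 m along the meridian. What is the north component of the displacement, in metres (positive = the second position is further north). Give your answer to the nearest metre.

ΔN = -528 m

Δφ = 9.17865° − 9.18341° = -0.00476°; Δλ = -10.96877° − -10.96534° = -0.00343°.
1° of latitude = 3600 × 30.80 = 110880 m.
ΔN = Δφ × 110880 = -527.8 m; ΔE = Δλ × 110880 × cos(9.18341°) = -0.00343 × 110880 × 0.987183 = -375.4 m.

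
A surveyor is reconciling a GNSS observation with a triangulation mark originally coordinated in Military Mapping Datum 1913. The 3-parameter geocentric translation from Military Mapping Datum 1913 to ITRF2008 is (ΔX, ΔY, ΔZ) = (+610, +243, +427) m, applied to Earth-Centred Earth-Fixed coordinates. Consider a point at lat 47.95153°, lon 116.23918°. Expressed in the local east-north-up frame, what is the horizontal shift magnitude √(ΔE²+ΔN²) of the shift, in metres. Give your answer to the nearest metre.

731 m

At φ = 47.95153°, λ = 116.23918°: sin φ = 0.742579, cos φ = 0.669759, sin λ = 0.896956, cos λ = -0.442119.
ΔE = −sin λ·ΔX + cos λ·ΔY = −(0.896956)·(610) + (-0.442119)·(243) = -654.58 m.
ΔN = −sin φ cos λ·ΔX − sin φ sin λ·ΔY + cos φ·ΔZ = −(0.742579)(-0.442119)(610) − (0.742579)(0.896956)(243) + (0.669759)(427) = 324.40 m.
Horizontal magnitude = √(ΔE² + ΔN²) = √((-654.58)² + 324.40²) = 730.55 m.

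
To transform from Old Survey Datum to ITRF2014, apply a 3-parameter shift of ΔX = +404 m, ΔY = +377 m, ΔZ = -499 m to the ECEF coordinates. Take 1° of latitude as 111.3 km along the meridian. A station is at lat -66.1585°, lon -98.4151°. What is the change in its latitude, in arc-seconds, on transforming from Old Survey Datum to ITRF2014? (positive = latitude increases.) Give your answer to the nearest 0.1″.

sin φ = -0.914667, cos φ = 0.404208, sin λ = -0.989234, cos λ = -0.146344.
North component: ΔN = −sin φ cos λ·ΔX − sin φ sin λ·ΔY + cos φ·ΔZ = −(-0.914667)(-0.146344)(404) − (-0.914667)(-0.989234)(377) + (0.404208)(-499) = -596.89 m.
1° of latitude spans 111300 m, so Δφ = -596.89 / 111300 × 3600 = -19.307″.

Δφ = -19.3″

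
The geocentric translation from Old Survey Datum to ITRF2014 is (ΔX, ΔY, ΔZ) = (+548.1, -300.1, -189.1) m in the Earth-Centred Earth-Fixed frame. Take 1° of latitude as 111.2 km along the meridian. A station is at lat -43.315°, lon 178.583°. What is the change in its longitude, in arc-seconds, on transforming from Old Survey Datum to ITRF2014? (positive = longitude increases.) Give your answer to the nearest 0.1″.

Δλ = 12.7″

sin φ = -0.686009, cos φ = 0.727593, sin λ = 0.024729, cos λ = -0.999694.
East component: ΔE = −sin λ·ΔX + cos λ·ΔY = −(0.024729)(548.1) + (-0.999694)(-300.1) = 286.45 m.
1° of latitude spans 111200 m; at latitude φ, 1° of longitude spans that × cos φ = 80908.4 m, so Δλ = 286.45 / 80908.4 × 3600 = 12.746″.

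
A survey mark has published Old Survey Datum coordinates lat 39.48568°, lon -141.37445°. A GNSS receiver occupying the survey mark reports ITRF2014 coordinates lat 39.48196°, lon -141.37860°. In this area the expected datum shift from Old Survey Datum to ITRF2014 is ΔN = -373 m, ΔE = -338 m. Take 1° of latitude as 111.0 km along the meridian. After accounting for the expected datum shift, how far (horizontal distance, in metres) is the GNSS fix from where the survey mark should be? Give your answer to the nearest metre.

44 m

Observed coordinate differences: Δφ = -0.00372°, Δλ = -0.00415°.
Converting to metres (1° lat = 111000 m, cos φ = 0.771784): observed ΔN = -412.9 m, observed ΔE = -355.5 m.
Subtracting the expected shift leaves a residual of -412.9 − (-373) = -39.9 m north and -355.5 − (-338) = -17.5 m east.
Residual distance = √((-39.9)² + (-17.5)²) = 43.6 m.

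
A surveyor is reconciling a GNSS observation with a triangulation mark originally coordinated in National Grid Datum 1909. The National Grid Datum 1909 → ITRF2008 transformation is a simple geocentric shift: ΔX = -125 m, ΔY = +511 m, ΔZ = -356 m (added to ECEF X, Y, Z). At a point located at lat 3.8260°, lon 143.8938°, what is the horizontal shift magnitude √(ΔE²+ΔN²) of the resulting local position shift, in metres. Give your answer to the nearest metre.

At φ = 3.8260°, λ = 143.8938°: sin φ = 0.066727, cos φ = 0.997771, sin λ = 0.589284, cos λ = -0.807926.
ΔE = −sin λ·ΔX + cos λ·ΔY = −(0.589284)·(-125) + (-0.807926)·(511) = -339.19 m.
ΔN = −sin φ cos λ·ΔX − sin φ sin λ·ΔY + cos φ·ΔZ = −(0.066727)(-0.807926)(-125) − (0.066727)(0.589284)(511) + (0.997771)(-356) = -382.04 m.
Horizontal magnitude = √(ΔE² + ΔN²) = √((-339.19)² + (-382.04)²) = 510.88 m.

511 m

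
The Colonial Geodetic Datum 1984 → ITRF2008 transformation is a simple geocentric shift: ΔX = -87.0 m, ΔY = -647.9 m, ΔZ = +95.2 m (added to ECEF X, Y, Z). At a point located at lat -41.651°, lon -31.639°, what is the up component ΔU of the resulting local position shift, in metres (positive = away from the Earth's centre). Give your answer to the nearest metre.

ΔU = 135 m

The local up (radial) axis is (cos φ cos λ, cos φ sin λ, sin φ), giving ΔU = -55.345 + 253.950 − 63.269 = 135.34 m.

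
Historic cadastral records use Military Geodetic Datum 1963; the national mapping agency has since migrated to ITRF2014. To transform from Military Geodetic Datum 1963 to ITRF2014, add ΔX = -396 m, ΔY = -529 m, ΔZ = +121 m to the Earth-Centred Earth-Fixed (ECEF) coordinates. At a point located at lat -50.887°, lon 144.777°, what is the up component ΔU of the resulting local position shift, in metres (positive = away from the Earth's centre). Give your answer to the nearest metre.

At φ = -50.887°, λ = 144.777°: sin φ = -0.775903, cos φ = 0.630852, sin λ = 0.576760, cos λ = -0.816913.
ΔU = cos φ cos λ·ΔX + cos φ sin λ·ΔY + sin φ·ΔZ = (0.630852)(-0.816913)(-396) + (0.630852)(0.576760)(-529) + (-0.775903)(121) = -82.28 m.

ΔU = -82 m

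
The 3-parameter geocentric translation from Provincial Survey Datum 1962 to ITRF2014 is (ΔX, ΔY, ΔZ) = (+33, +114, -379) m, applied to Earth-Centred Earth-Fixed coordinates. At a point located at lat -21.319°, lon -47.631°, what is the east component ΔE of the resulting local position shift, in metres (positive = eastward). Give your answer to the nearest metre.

At φ = -21.319°, λ = -47.631°: sin φ = -0.363560, cos φ = 0.931571, sin λ = -0.738820, cos λ = 0.673903.
ΔE = −sin λ·ΔX + cos λ·ΔY = −(-0.738820)·(33) + (0.673903)·(114) = 101.21 m.

ΔE = 101 m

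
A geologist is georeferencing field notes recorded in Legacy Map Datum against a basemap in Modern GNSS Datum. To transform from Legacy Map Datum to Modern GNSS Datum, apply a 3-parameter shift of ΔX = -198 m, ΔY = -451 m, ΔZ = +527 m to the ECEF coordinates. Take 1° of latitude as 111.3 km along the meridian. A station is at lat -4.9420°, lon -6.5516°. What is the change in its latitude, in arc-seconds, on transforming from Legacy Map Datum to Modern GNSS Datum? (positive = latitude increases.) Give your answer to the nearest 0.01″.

sin φ = -0.086147, cos φ = 0.996282, sin λ = -0.114098, cos λ = 0.993470.
North component: ΔN = −sin φ cos λ·ΔX − sin φ sin λ·ΔY + cos φ·ΔZ = −(-0.086147)(0.993470)(-198) − (-0.086147)(-0.114098)(-451) + (0.996282)(527) = 512.53 m.
1° of latitude spans 111300 m, so Δφ = 512.53 / 111300 × 3600 = 16.578″.

Δφ = 16.58″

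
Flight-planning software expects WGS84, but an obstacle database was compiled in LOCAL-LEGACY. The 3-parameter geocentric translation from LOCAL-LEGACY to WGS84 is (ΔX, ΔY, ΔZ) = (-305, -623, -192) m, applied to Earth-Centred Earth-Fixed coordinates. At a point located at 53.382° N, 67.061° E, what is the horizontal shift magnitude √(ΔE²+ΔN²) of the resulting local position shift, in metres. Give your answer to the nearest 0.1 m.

443.0 m

At φ = 53.382°, λ = 67.061°: sin φ = 0.802630, cos φ = 0.596477, sin λ = 0.920920, cos λ = 0.389751.
ΔE = −sin λ·ΔX + cos λ·ΔY = −(0.920920)·(-305) + (0.389751)·(-623) = 38.07 m.
ΔN = −sin φ cos λ·ΔX − sin φ sin λ·ΔY + cos φ·ΔZ = −(0.802630)(0.389751)(-305) − (0.802630)(0.920920)(-623) + (0.596477)(-192) = 441.38 m.
Horizontal magnitude = √(ΔE² + ΔN²) = √(38.07² + 441.38²) = 443.02 m.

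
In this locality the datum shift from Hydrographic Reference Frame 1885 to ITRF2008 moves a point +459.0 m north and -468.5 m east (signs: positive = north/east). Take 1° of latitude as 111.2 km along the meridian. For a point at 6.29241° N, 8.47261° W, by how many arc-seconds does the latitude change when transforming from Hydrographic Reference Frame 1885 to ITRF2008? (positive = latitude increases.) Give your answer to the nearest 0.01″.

Δφ = 14.86″

1° of latitude = 111.2 km, so Δφ = 459.0 / 111200 = 0.0041277° = 14.860″.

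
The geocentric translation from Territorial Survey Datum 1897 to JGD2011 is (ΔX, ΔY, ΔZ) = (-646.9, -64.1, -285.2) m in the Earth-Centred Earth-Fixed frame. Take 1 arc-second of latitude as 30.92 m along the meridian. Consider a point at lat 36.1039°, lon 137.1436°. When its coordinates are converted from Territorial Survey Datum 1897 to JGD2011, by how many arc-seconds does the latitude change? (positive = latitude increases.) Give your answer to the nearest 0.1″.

Δφ = -15.7″

sin φ = 0.589251, cos φ = 0.807950, sin λ = 0.680163, cos λ = -0.733061.
North component: ΔN = −sin φ cos λ·ΔX − sin φ sin λ·ΔY + cos φ·ΔZ = −(0.589251)(-0.733061)(-646.9) − (0.589251)(0.680163)(-64.1) + (0.807950)(-285.2) = -484.17 m.
1° of latitude spans 3600 × 30.92 = 111312 m, so Δφ = -484.17 / 111312 × 3600 = -15.659″.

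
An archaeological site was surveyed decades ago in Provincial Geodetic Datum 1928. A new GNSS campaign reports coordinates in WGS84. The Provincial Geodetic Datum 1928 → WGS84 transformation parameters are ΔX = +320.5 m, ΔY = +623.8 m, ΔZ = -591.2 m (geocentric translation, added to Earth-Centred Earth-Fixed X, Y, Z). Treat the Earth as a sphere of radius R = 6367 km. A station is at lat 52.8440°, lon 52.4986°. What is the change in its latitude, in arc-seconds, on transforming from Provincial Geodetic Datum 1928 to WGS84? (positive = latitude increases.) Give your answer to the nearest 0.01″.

Δφ = -29.38″

sin φ = 0.796994, cos φ = 0.603987, sin λ = 0.793338, cos λ = 0.608781.
North component: ΔN = −sin φ cos λ·ΔX − sin φ sin λ·ΔY + cos φ·ΔZ = −(0.796994)(0.608781)(320.5) − (0.796994)(0.793338)(623.8) + (0.603987)(-591.2) = -907.00 m.
1° of latitude spans πR/180 = 111125 m, so Δφ = -907.00 / 111125 × 3600 = -29.383″.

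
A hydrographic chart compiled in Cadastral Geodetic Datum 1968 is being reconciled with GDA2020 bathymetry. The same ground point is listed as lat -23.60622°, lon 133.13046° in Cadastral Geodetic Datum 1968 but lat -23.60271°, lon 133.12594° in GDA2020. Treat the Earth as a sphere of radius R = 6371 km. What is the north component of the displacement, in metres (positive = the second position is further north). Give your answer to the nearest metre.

Δφ = -23.60271° − -23.60622° = +0.00351°; Δλ = 133.12594° − 133.13046° = -0.00452°.
1° along a meridian = πR/180 = 111195 m.
ΔN = Δφ × 111195 = 390.3 m; ΔE = Δλ × 111195 × cos(-23.60622°) = -0.00452 × 111195 × 0.916319 = -460.5 m.

ΔN = 390 m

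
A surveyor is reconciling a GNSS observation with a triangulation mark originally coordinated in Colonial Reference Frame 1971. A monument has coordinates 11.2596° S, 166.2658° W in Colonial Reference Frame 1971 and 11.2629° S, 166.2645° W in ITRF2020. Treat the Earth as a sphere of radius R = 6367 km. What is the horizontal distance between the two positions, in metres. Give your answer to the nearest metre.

Δφ = -11.2629° − -11.2596° = -0.0033°; Δλ = -166.2645° − -166.2658° = +0.0013°.
1° along a meridian = πR/180 = 111125 m.
ΔN = Δφ × 111125 = -366.7 m; ΔE = Δλ × 111125 × cos(-11.2596°) = +0.0013 × 111125 × 0.980753 = 141.7 m.
Distance = √(ΔE² + ΔN²) = √(141.7² + (-366.7)²) = 393.1 m.

393 m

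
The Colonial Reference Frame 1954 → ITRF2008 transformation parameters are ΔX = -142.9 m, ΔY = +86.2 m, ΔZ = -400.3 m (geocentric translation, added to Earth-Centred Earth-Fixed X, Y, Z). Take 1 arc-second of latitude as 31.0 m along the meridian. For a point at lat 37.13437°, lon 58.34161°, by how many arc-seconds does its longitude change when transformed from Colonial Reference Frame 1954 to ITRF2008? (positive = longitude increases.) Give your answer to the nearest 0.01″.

Δλ = 6.75″

sin φ = 0.603686, cos φ = 0.797222, sin λ = 0.851192, cos λ = 0.524854.
East component: ΔE = −sin λ·ΔX + cos λ·ΔY = −(0.851192)(-142.9) + (0.524854)(86.2) = 166.88 m.
1° of latitude spans 3600 × 31.00 = 111600 m; at latitude φ, 1° of longitude spans that × cos φ = 88970.0 m, so Δλ = 166.88 / 88970.0 × 3600 = 6.752″.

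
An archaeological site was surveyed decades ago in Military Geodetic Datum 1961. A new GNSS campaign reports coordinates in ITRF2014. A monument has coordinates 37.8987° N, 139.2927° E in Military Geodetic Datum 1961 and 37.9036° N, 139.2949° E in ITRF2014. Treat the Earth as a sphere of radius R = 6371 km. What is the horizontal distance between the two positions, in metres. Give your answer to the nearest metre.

Δφ = 37.9036° − 37.8987° = +0.0049°; Δλ = 139.2949° − 139.2927° = +0.0022°.
1° along a meridian = πR/180 = 111195 m.
ΔN = Δφ × 111195 = 544.9 m; ΔE = Δλ × 111195 × cos(37.8987°) = +0.0022 × 111195 × 0.789098 = 193.0 m.
Distance = √(ΔE² + ΔN²) = √(193.0² + 544.9²) = 578.0 m.

578 m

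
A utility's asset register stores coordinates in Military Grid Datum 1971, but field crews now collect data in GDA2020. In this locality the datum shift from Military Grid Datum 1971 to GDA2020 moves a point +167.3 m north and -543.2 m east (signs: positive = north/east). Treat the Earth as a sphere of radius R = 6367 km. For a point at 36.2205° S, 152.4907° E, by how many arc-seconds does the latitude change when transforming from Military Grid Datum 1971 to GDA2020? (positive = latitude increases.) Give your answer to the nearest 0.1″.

On a sphere of radius R, 1 rad of latitude = R, so Δφ = ΔN / R = 167.3 / 6367000 = 2.6276e-05 rad = 5.420″.

Δφ = 5.4″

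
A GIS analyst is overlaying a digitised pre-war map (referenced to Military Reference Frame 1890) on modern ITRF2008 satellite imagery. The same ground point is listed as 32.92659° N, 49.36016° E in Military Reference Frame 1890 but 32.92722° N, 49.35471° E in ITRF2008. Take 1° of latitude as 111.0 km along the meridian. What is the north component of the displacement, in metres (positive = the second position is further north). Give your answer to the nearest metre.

Δφ = 32.92722° − 32.92659° = +0.00063°; Δλ = 49.35471° − 49.36016° = -0.00545°.
ΔN = Δφ × 111000 = 69.9 m; ΔE = Δλ × 111000 × cos(32.92659°) = -0.00545 × 111000 × 0.839368 = -507.8 m.

ΔN = 70 m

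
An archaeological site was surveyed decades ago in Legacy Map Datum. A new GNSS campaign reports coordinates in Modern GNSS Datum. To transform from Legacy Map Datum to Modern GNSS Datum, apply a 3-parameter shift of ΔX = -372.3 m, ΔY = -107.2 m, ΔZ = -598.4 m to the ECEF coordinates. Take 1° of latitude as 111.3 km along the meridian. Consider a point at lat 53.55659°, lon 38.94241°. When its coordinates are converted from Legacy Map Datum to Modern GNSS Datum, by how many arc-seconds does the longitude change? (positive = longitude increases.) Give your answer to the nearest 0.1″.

Δλ = 8.2″

sin φ = 0.804444, cos φ = 0.594029, sin λ = 0.628539, cos λ = 0.777778.
East component: ΔE = −sin λ·ΔX + cos λ·ΔY = −(0.628539)(-372.3) + (0.777778)(-107.2) = 150.63 m.
1° of latitude spans 111300 m; at latitude φ, 1° of longitude spans that × cos φ = 66115.4 m, so Δλ = 150.63 / 66115.4 × 3600 = 8.202″.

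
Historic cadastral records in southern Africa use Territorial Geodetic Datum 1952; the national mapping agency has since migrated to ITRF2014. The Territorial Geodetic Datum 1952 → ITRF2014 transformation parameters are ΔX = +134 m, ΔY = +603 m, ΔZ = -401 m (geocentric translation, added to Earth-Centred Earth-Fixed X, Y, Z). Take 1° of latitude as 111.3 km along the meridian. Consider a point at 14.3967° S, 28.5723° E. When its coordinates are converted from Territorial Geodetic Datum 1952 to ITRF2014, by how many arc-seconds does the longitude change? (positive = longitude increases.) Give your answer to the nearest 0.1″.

sin φ = -0.248634, cos φ = 0.968597, sin λ = 0.478267, cos λ = 0.878214.
East component: ΔE = −sin λ·ΔX + cos λ·ΔY = −(0.478267)(134) + (0.878214)(603) = 465.48 m.
1° of latitude spans 111300 m; at latitude φ, 1° of longitude spans that × cos φ = 107804.9 m, so Δλ = 465.48 / 107804.9 × 3600 = 15.544″.

Δλ = 15.5″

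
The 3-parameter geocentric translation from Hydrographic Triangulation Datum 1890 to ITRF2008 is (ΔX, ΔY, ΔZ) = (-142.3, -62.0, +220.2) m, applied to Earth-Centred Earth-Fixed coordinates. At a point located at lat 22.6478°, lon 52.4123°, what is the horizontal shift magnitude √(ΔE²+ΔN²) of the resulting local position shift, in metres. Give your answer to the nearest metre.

The local east axis at (φ, λ) is (−sin λ, cos λ, 0), so ΔE = −sin(52.4123°)·(-142.3) + cos(52.4123°)·(-62.0) = 74.94 m.
The local north axis is (−sin φ cos λ, −sin φ sin λ, cos φ), giving ΔN = 33.423 + 18.918 + 203.220 = 255.56 m.
Horizontal magnitude = √(ΔE² + ΔN²) = √(74.94² + 255.56²) = 266.32 m.

266 m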